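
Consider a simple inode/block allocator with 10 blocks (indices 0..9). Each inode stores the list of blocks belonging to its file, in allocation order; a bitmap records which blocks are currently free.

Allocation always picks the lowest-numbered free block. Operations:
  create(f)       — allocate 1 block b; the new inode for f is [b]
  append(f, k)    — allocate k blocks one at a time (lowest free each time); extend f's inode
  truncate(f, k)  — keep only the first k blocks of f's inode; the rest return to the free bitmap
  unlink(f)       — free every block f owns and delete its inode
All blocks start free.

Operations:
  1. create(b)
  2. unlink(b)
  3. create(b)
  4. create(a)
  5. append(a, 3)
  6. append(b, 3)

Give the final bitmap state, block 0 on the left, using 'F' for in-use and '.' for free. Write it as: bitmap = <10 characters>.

bitmap = FFFFFFFF..

after create(b) → b:[0]  free=[F.........]
after unlink(b) →   free=[..........]
after create(b) → b:[0]  free=[F.........]
after create(a) → a:[1], b:[0]  free=[FF........]
after append(a, 3) → a:[1, 2, 3, 4], b:[0]  free=[FFFFF.....]
after append(b, 3) → a:[1, 2, 3, 4], b:[0, 5, 6, 7]  free=[FFFFFFFF..]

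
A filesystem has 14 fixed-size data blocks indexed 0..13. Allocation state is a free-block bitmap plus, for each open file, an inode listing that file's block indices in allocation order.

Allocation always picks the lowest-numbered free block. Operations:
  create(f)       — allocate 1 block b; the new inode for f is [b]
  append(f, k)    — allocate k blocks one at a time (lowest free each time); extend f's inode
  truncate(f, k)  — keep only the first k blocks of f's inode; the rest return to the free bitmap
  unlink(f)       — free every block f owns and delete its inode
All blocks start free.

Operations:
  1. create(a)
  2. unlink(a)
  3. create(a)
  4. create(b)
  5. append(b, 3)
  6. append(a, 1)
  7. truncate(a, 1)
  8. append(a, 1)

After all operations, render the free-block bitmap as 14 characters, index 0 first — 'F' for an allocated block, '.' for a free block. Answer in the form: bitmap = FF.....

bitmap = FFFFFF........

  1. create(a)  ⇒  F.............  {a→[0]}
  2. unlink(a)  ⇒  ..............  {}
  3. create(a)  ⇒  F.............  {a→[0]}
  4. create(b)  ⇒  FF............  {a→[0]; b→[1]}
  5. append(b, 3)  ⇒  FFFFF.........  {a→[0]; b→[1, 2, 3, 4]}
  6. append(a, 1)  ⇒  FFFFFF........  {a→[0, 5]; b→[1, 2, 3, 4]}
  7. truncate(a, 1)  ⇒  FFFFF.........  {a→[0]; b→[1, 2, 3, 4]}
  8. append(a, 1)  ⇒  FFFFFF........  {a→[0, 5]; b→[1, 2, 3, 4]}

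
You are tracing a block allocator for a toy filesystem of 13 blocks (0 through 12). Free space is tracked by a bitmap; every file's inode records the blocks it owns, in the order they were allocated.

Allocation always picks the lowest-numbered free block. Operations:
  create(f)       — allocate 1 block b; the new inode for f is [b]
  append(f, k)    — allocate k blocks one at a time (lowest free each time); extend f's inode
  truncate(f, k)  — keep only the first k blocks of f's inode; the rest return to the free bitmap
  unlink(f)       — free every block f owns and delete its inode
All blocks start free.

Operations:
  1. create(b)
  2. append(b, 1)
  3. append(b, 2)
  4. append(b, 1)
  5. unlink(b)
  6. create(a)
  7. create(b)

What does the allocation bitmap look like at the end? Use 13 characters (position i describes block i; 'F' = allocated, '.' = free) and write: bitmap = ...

after create(b) → b:[0]  free=[F............]
after append(b, 1) → b:[0, 1]  free=[FF...........]
after append(b, 2) → b:[0, 1, 2, 3]  free=[FFFF.........]
after append(b, 1) → b:[0, 1, 2, 3, 4]  free=[FFFFF........]
after unlink(b) →   free=[.............]
after create(a) → a:[0]  free=[F............]
after create(b) → a:[0], b:[1]  free=[FF...........]

bitmap = FF...........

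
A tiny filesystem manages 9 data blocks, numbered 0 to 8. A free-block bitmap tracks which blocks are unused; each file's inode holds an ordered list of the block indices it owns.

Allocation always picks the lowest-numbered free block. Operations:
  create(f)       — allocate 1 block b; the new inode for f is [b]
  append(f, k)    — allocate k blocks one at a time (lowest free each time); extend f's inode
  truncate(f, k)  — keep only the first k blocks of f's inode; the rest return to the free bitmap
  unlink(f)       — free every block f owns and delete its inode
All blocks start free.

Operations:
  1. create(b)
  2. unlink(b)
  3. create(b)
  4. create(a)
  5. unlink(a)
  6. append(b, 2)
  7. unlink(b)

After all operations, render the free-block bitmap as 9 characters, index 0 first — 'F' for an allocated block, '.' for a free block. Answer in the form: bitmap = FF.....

bitmap = .........

after create(b) → b:[0]  free=[F........]
after unlink(b) →   free=[.........]
after create(b) → b:[0]  free=[F........]
after create(a) → a:[1], b:[0]  free=[FF.......]
after unlink(a) → b:[0]  free=[F........]
after append(b, 2) → b:[0, 1, 2]  free=[FFF......]
after unlink(b) →   free=[.........]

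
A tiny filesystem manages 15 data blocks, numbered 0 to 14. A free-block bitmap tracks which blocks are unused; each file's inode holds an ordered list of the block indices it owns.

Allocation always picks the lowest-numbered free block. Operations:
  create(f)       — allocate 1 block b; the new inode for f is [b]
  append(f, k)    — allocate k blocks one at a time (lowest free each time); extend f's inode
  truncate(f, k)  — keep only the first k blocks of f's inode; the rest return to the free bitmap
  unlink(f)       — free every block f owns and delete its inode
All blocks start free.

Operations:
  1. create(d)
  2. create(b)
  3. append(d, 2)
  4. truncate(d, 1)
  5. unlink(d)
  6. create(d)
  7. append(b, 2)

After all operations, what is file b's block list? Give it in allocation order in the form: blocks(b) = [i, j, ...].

blocks(b) = [1, 2, 3]

[1] create(d) — d=0 (map F..............)
[2] create(b) — b=1 d=0 (map FF.............)
[3] append(d, 2) — b=1 d=0,2,3 (map FFFF...........)
[4] truncate(d, 1) — b=1 d=0 (map FF.............)
[5] unlink(d) — b=1 (map .F.............)
[6] create(d) — b=1 d=0 (map FF.............)
[7] append(b, 2) — b=1,2,3 d=0 (map FFFF...........)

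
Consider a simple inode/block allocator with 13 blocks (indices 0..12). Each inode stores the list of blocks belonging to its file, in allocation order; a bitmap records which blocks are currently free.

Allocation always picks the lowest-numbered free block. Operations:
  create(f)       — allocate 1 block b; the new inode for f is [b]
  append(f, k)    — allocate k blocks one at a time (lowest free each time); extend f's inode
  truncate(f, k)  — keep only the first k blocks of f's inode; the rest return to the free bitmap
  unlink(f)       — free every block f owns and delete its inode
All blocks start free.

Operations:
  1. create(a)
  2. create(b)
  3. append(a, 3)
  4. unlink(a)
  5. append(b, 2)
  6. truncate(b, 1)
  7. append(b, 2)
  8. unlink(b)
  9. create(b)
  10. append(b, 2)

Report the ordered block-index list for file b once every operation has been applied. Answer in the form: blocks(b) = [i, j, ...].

after create(a) → a:[0]  free=[F............]
after create(b) → a:[0], b:[1]  free=[FF...........]
after append(a, 3) → a:[0, 2, 3, 4], b:[1]  free=[FFFFF........]
after unlink(a) → b:[1]  free=[.F...........]
after append(b, 2) → b:[1, 0, 2]  free=[FFF..........]
after truncate(b, 1) → b:[1]  free=[.F...........]
after append(b, 2) → b:[1, 0, 2]  free=[FFF..........]
after unlink(b) →   free=[.............]
after create(b) → b:[0]  free=[F............]
after append(b, 2) → b:[0, 1, 2]  free=[FFF..........]

blocks(b) = [0, 1, 2]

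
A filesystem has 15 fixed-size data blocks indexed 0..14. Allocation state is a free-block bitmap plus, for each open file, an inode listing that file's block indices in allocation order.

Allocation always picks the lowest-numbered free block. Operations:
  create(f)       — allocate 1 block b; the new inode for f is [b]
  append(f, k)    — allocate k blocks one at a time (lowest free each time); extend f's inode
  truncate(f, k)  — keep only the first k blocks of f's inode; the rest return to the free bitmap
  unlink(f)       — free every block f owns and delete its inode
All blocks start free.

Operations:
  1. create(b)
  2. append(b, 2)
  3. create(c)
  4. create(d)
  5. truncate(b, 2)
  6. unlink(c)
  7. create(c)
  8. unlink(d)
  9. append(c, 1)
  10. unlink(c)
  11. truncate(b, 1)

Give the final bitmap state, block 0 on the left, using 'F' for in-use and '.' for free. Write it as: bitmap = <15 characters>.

create(b): bitmap=F.............. | b=[0]
append(b, 2): bitmap=FFF............ | b=[0, 1, 2]
create(c): bitmap=FFFF........... | b=[0, 1, 2] c=[3]
create(d): bitmap=FFFFF.......... | b=[0, 1, 2] c=[3] d=[4]
truncate(b, 2): bitmap=FF.FF.......... | b=[0, 1] c=[3] d=[4]
unlink(c): bitmap=FF..F.......... | b=[0, 1] d=[4]
create(c): bitmap=FFF.F.......... | b=[0, 1] c=[2] d=[4]
unlink(d): bitmap=FFF............ | b=[0, 1] c=[2]
append(c, 1): bitmap=FFFF........... | b=[0, 1] c=[2, 3]
unlink(c): bitmap=FF............. | b=[0, 1]
truncate(b, 1): bitmap=F.............. | b=[0]

bitmap = F..............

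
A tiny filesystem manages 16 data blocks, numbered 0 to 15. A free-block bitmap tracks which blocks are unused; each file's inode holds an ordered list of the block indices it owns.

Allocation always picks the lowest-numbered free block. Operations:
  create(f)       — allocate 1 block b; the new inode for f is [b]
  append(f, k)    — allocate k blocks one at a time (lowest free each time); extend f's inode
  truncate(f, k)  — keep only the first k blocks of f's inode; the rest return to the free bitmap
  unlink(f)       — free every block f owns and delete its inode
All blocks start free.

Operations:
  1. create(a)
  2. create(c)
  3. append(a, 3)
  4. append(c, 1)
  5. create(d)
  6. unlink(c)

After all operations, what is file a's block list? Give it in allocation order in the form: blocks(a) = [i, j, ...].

blocks(a) = [0, 2, 3, 4]

[1] create(a) — a=0 (map F...............)
[2] create(c) — a=0 c=1 (map FF..............)
[3] append(a, 3) — a=0,2,3,4 c=1 (map FFFFF...........)
[4] append(c, 1) — a=0,2,3,4 c=1,5 (map FFFFFF..........)
[5] create(d) — a=0,2,3,4 c=1,5 d=6 (map FFFFFFF.........)
[6] unlink(c) — a=0,2,3,4 d=6 (map F.FFF.F.........)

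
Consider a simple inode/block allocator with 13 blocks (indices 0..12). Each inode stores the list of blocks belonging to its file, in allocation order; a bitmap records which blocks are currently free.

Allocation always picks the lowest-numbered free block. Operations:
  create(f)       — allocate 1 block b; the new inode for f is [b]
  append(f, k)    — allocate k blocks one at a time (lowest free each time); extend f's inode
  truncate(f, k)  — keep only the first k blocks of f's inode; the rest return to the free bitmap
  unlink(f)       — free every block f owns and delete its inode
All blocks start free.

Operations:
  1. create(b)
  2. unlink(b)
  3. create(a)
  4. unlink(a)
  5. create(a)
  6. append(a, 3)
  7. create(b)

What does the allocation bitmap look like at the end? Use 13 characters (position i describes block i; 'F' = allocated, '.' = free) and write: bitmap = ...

[1] create(b) — b=0 (map F............)
[2] unlink(b) —  (map .............)
[3] create(a) — a=0 (map F............)
[4] unlink(a) —  (map .............)
[5] create(a) — a=0 (map F............)
[6] append(a, 3) — a=0,1,2,3 (map FFFF.........)
[7] create(b) — a=0,1,2,3 b=4 (map FFFFF........)

bitmap = FFFFF........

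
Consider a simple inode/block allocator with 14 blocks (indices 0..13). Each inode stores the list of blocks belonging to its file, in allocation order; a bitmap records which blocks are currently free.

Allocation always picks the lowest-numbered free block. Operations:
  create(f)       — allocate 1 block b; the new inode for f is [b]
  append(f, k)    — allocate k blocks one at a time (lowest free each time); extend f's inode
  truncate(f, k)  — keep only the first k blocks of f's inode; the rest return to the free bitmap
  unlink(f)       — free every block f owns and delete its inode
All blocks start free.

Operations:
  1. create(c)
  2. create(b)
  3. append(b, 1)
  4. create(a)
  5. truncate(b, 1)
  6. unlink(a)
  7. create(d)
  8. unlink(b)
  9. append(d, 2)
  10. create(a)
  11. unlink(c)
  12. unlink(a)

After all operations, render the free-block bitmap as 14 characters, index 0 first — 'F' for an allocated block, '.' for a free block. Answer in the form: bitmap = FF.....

bitmap = .FFF..........

  1. create(c)  ⇒  F.............  {c→[0]}
  2. create(b)  ⇒  FF............  {b→[1]; c→[0]}
  3. append(b, 1)  ⇒  FFF...........  {b→[1, 2]; c→[0]}
  4. create(a)  ⇒  FFFF..........  {a→[3]; b→[1, 2]; c→[0]}
  5. truncate(b, 1)  ⇒  FF.F..........  {a→[3]; b→[1]; c→[0]}
  6. unlink(a)  ⇒  FF............  {b→[1]; c→[0]}
  7. create(d)  ⇒  FFF...........  {b→[1]; c→[0]; d→[2]}
  8. unlink(b)  ⇒  F.F...........  {c→[0]; d→[2]}
  9. append(d, 2)  ⇒  FFFF..........  {c→[0]; d→[2, 1, 3]}
  10. create(a)  ⇒  FFFFF.........  {a→[4]; c→[0]; d→[2, 1, 3]}
  11. unlink(c)  ⇒  .FFFF.........  {a→[4]; d→[2, 1, 3]}
  12. unlink(a)  ⇒  .FFF..........  {d→[2, 1, 3]}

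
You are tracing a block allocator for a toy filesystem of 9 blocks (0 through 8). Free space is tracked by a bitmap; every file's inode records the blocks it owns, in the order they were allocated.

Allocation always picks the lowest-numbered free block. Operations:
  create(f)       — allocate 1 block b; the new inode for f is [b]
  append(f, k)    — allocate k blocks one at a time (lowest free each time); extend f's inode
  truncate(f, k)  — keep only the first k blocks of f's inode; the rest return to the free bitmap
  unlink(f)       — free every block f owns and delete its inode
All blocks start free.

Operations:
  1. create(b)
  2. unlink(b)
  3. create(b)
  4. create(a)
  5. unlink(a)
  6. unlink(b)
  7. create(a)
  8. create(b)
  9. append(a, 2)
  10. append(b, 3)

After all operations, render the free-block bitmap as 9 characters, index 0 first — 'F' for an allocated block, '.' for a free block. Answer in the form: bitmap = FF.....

create(b): bitmap=F........ | b=[0]
unlink(b): bitmap=......... | 
create(b): bitmap=F........ | b=[0]
create(a): bitmap=FF....... | a=[1] b=[0]
unlink(a): bitmap=F........ | b=[0]
unlink(b): bitmap=......... | 
create(a): bitmap=F........ | a=[0]
create(b): bitmap=FF....... | a=[0] b=[1]
append(a, 2): bitmap=FFFF..... | a=[0, 2, 3] b=[1]
append(b, 3): bitmap=FFFFFFF.. | a=[0, 2, 3] b=[1, 4, 5, 6]

bitmap = FFFFFFF..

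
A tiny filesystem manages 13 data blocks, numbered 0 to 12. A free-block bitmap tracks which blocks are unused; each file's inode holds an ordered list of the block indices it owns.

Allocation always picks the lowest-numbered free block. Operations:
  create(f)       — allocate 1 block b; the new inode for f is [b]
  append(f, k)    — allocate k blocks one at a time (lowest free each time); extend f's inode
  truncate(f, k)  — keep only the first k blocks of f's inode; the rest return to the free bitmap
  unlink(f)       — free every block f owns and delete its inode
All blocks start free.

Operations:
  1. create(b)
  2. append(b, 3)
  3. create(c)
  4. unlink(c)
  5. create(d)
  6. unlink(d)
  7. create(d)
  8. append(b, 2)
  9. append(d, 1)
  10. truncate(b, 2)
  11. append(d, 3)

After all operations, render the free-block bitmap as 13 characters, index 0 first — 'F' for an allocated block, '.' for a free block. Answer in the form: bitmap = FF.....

create(b): bitmap=F............ | b=[0]
append(b, 3): bitmap=FFFF......... | b=[0, 1, 2, 3]
create(c): bitmap=FFFFF........ | b=[0, 1, 2, 3] c=[4]
unlink(c): bitmap=FFFF......... | b=[0, 1, 2, 3]
create(d): bitmap=FFFFF........ | b=[0, 1, 2, 3] d=[4]
unlink(d): bitmap=FFFF......... | b=[0, 1, 2, 3]
create(d): bitmap=FFFFF........ | b=[0, 1, 2, 3] d=[4]
append(b, 2): bitmap=FFFFFFF...... | b=[0, 1, 2, 3, 5, 6] d=[4]
append(d, 1): bitmap=FFFFFFFF..... | b=[0, 1, 2, 3, 5, 6] d=[4, 7]
truncate(b, 2): bitmap=FF..F..F..... | b=[0, 1] d=[4, 7]
append(d, 3): bitmap=FFFFFF.F..... | b=[0, 1] d=[4, 7, 2, 3, 5]

bitmap = FFFFFF.F.....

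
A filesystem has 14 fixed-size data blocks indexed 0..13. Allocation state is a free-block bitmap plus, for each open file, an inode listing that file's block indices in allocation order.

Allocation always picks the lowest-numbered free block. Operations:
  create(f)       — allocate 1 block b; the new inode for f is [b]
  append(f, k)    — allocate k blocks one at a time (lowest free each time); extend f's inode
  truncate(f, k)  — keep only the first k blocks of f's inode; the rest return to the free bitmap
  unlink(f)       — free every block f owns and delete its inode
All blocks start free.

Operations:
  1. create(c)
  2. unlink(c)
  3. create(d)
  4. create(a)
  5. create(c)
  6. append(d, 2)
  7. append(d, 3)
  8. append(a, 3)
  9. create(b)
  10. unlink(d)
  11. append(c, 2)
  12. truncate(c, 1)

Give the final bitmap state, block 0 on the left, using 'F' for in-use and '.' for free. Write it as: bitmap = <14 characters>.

bitmap = .FF.....FFFF..

after create(c) → c:[0]  free=[F.............]
after unlink(c) →   free=[..............]
after create(d) → d:[0]  free=[F.............]
after create(a) → a:[1], d:[0]  free=[FF............]
after create(c) → a:[1], c:[2], d:[0]  free=[FFF...........]
after append(d, 2) → a:[1], c:[2], d:[0, 3, 4]  free=[FFFFF.........]
after append(d, 3) → a:[1], c:[2], d:[0, 3, 4, 5, 6, 7]  free=[FFFFFFFF......]
after append(a, 3) → a:[1, 8, 9, 10], c:[2], d:[0, 3, 4, 5, 6, 7]  free=[FFFFFFFFFFF...]
after create(b) → a:[1, 8, 9, 10], b:[11], c:[2], d:[0, 3, 4, 5, 6, 7]  free=[FFFFFFFFFFFF..]
after unlink(d) → a:[1, 8, 9, 10], b:[11], c:[2]  free=[.FF.....FFFF..]
after append(c, 2) → a:[1, 8, 9, 10], b:[11], c:[2, 0, 3]  free=[FFFF....FFFF..]
after truncate(c, 1) → a:[1, 8, 9, 10], b:[11], c:[2]  free=[.FF.....FFFF..]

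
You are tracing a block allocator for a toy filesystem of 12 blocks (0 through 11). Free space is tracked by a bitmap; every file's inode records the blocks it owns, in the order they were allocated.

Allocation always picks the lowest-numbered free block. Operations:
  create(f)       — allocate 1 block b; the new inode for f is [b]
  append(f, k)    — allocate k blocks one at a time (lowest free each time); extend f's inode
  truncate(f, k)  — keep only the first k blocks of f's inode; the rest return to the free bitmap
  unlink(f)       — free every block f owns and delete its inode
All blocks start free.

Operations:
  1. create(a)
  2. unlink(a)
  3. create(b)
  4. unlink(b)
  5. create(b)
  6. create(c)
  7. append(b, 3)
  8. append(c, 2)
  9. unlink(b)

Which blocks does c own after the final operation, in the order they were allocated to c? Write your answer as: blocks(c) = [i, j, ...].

[1] create(a) — a=0 (map F...........)
[2] unlink(a) —  (map ............)
[3] create(b) — b=0 (map F...........)
[4] unlink(b) —  (map ............)
[5] create(b) — b=0 (map F...........)
[6] create(c) — b=0 c=1 (map FF..........)
[7] append(b, 3) — b=0,2,3,4 c=1 (map FFFFF.......)
[8] append(c, 2) — b=0,2,3,4 c=1,5,6 (map FFFFFFF.....)
[9] unlink(b) — c=1,5,6 (map .F...FF.....)

blocks(c) = [1, 5, 6]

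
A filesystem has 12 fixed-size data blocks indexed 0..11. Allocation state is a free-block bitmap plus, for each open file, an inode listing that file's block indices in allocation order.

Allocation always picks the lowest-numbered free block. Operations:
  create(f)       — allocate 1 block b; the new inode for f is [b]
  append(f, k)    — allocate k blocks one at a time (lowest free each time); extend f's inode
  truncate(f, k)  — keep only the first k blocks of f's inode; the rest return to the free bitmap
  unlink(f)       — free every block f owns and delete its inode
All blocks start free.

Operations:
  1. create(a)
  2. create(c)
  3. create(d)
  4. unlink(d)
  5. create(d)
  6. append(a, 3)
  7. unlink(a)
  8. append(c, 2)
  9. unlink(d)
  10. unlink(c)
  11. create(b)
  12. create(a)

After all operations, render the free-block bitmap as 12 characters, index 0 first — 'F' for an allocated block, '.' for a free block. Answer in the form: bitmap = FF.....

[1] create(a) — a=0 (map F...........)
[2] create(c) — a=0 c=1 (map FF..........)
[3] create(d) — a=0 c=1 d=2 (map FFF.........)
[4] unlink(d) — a=0 c=1 (map FF..........)
[5] create(d) — a=0 c=1 d=2 (map FFF.........)
[6] append(a, 3) — a=0,3,4,5 c=1 d=2 (map FFFFFF......)
[7] unlink(a) — c=1 d=2 (map .FF.........)
[8] append(c, 2) — c=1,0,3 d=2 (map FFFF........)
[9] unlink(d) — c=1,0,3 (map FF.F........)
[10] unlink(c) —  (map ............)
[11] create(b) — b=0 (map F...........)
[12] create(a) — a=1 b=0 (map FF..........)

bitmap = FF..........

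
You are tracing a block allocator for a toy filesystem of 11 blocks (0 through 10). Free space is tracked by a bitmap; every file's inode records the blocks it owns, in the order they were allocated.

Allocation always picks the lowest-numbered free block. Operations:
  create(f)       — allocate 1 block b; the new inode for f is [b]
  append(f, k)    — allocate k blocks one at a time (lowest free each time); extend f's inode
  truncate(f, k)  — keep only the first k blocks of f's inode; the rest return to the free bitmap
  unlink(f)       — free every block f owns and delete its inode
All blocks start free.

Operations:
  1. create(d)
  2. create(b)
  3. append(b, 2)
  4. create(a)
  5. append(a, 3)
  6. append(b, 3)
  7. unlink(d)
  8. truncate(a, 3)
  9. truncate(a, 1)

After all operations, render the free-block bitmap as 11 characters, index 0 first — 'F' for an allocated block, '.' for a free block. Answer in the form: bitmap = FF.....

after create(d) → d:[0]  free=[F..........]
after create(b) → b:[1], d:[0]  free=[FF.........]
after append(b, 2) → b:[1, 2, 3], d:[0]  free=[FFFF.......]
after create(a) → a:[4], b:[1, 2, 3], d:[0]  free=[FFFFF......]
after append(a, 3) → a:[4, 5, 6, 7], b:[1, 2, 3], d:[0]  free=[FFFFFFFF...]
after append(b, 3) → a:[4, 5, 6, 7], b:[1, 2, 3, 8, 9, 10], d:[0]  free=[FFFFFFFFFFF]
after unlink(d) → a:[4, 5, 6, 7], b:[1, 2, 3, 8, 9, 10]  free=[.FFFFFFFFFF]
after truncate(a, 3) → a:[4, 5, 6], b:[1, 2, 3, 8, 9, 10]  free=[.FFFFFF.FFF]
after truncate(a, 1) → a:[4], b:[1, 2, 3, 8, 9, 10]  free=[.FFFF...FFF]

bitmap = .FFFF...FFF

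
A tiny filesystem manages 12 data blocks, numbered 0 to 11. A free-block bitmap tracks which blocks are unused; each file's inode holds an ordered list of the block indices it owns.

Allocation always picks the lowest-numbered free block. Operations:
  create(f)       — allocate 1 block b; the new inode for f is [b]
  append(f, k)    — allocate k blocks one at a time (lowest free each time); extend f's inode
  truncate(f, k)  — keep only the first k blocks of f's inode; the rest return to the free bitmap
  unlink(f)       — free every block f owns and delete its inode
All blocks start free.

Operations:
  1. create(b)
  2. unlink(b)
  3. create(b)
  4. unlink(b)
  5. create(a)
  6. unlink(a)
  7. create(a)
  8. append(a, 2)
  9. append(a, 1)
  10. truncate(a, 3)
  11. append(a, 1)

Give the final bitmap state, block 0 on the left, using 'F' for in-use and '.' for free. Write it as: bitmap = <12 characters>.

bitmap = FFFF........

create(b): bitmap=F........... | b=[0]
unlink(b): bitmap=............ | 
create(b): bitmap=F........... | b=[0]
unlink(b): bitmap=............ | 
create(a): bitmap=F........... | a=[0]
unlink(a): bitmap=............ | 
create(a): bitmap=F........... | a=[0]
append(a, 2): bitmap=FFF......... | a=[0, 1, 2]
append(a, 1): bitmap=FFFF........ | a=[0, 1, 2, 3]
truncate(a, 3): bitmap=FFF......... | a=[0, 1, 2]
append(a, 1): bitmap=FFFF........ | a=[0, 1, 2, 3]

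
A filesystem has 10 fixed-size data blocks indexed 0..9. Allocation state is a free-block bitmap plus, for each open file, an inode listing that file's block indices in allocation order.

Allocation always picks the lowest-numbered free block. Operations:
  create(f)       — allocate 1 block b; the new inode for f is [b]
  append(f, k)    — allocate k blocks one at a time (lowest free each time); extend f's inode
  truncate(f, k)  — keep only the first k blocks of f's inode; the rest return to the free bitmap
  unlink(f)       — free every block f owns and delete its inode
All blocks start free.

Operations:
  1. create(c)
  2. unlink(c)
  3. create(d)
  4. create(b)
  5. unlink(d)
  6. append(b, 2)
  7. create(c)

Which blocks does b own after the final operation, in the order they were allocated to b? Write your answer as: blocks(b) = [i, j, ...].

  1. create(c)  ⇒  F.........  {c→[0]}
  2. unlink(c)  ⇒  ..........  {}
  3. create(d)  ⇒  F.........  {d→[0]}
  4. create(b)  ⇒  FF........  {b→[1]; d→[0]}
  5. unlink(d)  ⇒  .F........  {b→[1]}
  6. append(b, 2)  ⇒  FFF.......  {b→[1, 0, 2]}
  7. create(c)  ⇒  FFFF......  {b→[1, 0, 2]; c→[3]}

blocks(b) = [1, 0, 2]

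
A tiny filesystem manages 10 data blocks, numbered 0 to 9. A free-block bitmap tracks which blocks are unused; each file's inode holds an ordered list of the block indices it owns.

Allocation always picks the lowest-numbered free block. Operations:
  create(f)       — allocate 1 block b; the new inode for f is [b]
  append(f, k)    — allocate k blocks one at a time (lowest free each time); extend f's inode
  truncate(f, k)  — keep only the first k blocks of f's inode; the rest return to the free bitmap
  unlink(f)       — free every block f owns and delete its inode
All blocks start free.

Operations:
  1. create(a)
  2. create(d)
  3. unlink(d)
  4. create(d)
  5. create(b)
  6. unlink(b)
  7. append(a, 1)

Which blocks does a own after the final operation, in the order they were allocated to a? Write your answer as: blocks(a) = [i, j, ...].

create(a): bitmap=F......... | a=[0]
create(d): bitmap=FF........ | a=[0] d=[1]
unlink(d): bitmap=F......... | a=[0]
create(d): bitmap=FF........ | a=[0] d=[1]
create(b): bitmap=FFF....... | a=[0] b=[2] d=[1]
unlink(b): bitmap=FF........ | a=[0] d=[1]
append(a, 1): bitmap=FFF....... | a=[0, 2] d=[1]

blocks(a) = [0, 2]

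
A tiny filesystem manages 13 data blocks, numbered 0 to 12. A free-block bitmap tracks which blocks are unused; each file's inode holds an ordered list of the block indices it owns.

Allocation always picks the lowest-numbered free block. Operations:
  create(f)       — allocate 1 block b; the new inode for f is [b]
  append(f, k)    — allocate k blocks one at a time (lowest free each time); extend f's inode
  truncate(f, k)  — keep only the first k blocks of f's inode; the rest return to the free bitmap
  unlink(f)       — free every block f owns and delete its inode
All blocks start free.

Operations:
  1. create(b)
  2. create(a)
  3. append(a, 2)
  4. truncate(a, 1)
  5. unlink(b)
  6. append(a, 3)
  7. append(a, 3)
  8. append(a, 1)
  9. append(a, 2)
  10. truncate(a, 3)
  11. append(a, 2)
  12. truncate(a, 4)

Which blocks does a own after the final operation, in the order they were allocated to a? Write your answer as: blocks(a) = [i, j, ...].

blocks(a) = [1, 0, 2, 3]

create(b): bitmap=F............ | b=[0]
create(a): bitmap=FF........... | a=[1] b=[0]
append(a, 2): bitmap=FFFF......... | a=[1, 2, 3] b=[0]
truncate(a, 1): bitmap=FF........... | a=[1] b=[0]
unlink(b): bitmap=.F........... | a=[1]
append(a, 3): bitmap=FFFF......... | a=[1, 0, 2, 3]
append(a, 3): bitmap=FFFFFFF...... | a=[1, 0, 2, 3, 4, 5, 6]
append(a, 1): bitmap=FFFFFFFF..... | a=[1, 0, 2, 3, 4, 5, 6, 7]
append(a, 2): bitmap=FFFFFFFFFF... | a=[1, 0, 2, 3, 4, 5, 6, 7, 8, 9]
truncate(a, 3): bitmap=FFF.......... | a=[1, 0, 2]
append(a, 2): bitmap=FFFFF........ | a=[1, 0, 2, 3, 4]
truncate(a, 4): bitmap=FFFF......... | a=[1, 0, 2, 3]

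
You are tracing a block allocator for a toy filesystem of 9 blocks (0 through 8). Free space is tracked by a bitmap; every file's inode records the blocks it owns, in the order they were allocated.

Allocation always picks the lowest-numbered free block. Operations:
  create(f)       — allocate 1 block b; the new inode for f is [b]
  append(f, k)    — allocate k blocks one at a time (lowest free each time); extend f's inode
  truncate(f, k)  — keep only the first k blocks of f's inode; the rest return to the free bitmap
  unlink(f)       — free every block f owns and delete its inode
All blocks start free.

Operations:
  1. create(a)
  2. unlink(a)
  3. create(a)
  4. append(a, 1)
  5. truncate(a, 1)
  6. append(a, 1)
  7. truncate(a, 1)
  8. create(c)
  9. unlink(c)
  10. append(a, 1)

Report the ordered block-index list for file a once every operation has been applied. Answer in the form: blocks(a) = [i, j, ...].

blocks(a) = [0, 1]

[1] create(a) — a=0 (map F........)
[2] unlink(a) —  (map .........)
[3] create(a) — a=0 (map F........)
[4] append(a, 1) — a=0,1 (map FF.......)
[5] truncate(a, 1) — a=0 (map F........)
[6] append(a, 1) — a=0,1 (map FF.......)
[7] truncate(a, 1) — a=0 (map F........)
[8] create(c) — a=0 c=1 (map FF.......)
[9] unlink(c) — a=0 (map F........)
[10] append(a, 1) — a=0,1 (map FF.......)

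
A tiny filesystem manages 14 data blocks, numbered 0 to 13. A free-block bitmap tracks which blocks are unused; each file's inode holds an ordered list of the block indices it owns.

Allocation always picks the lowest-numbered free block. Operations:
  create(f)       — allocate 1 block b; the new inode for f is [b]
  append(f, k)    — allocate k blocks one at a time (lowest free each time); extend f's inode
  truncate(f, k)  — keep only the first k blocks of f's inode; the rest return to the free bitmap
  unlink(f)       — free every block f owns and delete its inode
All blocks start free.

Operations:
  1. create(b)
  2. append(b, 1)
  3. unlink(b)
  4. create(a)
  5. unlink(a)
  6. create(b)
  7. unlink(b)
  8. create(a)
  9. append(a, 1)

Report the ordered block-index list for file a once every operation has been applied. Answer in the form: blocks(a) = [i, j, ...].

[1] create(b) — b=0 (map F.............)
[2] append(b, 1) — b=0,1 (map FF............)
[3] unlink(b) —  (map ..............)
[4] create(a) — a=0 (map F.............)
[5] unlink(a) —  (map ..............)
[6] create(b) — b=0 (map F.............)
[7] unlink(b) —  (map ..............)
[8] create(a) — a=0 (map F.............)
[9] append(a, 1) — a=0,1 (map FF............)

blocks(a) = [0, 1]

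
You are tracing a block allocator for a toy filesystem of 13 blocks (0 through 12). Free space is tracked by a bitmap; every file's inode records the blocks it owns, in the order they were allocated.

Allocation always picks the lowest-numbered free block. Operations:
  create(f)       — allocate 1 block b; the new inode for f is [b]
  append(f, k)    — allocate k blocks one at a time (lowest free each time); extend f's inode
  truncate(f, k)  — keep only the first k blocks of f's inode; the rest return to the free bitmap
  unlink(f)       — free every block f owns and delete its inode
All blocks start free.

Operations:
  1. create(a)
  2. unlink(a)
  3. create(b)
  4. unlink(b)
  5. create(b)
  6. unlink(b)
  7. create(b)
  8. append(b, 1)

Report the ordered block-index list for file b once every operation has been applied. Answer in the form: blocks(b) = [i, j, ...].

blocks(b) = [0, 1]

create(a): bitmap=F............ | a=[0]
unlink(a): bitmap=............. | 
create(b): bitmap=F............ | b=[0]
unlink(b): bitmap=............. | 
create(b): bitmap=F............ | b=[0]
unlink(b): bitmap=............. | 
create(b): bitmap=F............ | b=[0]
append(b, 1): bitmap=FF........... | b=[0, 1]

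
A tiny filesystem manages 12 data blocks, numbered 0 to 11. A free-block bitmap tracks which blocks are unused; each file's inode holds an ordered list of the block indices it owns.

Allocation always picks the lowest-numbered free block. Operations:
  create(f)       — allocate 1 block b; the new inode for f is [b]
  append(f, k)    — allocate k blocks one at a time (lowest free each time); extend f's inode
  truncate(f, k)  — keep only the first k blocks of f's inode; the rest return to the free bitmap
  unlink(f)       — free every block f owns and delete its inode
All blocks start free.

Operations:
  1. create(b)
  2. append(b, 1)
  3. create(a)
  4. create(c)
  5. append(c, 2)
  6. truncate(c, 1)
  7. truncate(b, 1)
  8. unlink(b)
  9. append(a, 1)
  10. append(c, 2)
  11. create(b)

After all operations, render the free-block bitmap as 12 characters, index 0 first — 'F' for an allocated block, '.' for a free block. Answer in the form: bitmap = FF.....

bitmap = FFFFFF......

  1. create(b)  ⇒  F...........  {b→[0]}
  2. append(b, 1)  ⇒  FF..........  {b→[0, 1]}
  3. create(a)  ⇒  FFF.........  {a→[2]; b→[0, 1]}
  4. create(c)  ⇒  FFFF........  {a→[2]; b→[0, 1]; c→[3]}
  5. append(c, 2)  ⇒  FFFFFF......  {a→[2]; b→[0, 1]; c→[3, 4, 5]}
  6. truncate(c, 1)  ⇒  FFFF........  {a→[2]; b→[0, 1]; c→[3]}
  7. truncate(b, 1)  ⇒  F.FF........  {a→[2]; b→[0]; c→[3]}
  8. unlink(b)  ⇒  ..FF........  {a→[2]; c→[3]}
  9. append(a, 1)  ⇒  F.FF........  {a→[2, 0]; c→[3]}
  10. append(c, 2)  ⇒  FFFFF.......  {a→[2, 0]; c→[3, 1, 4]}
  11. create(b)  ⇒  FFFFFF......  {a→[2, 0]; b→[5]; c→[3, 1, 4]}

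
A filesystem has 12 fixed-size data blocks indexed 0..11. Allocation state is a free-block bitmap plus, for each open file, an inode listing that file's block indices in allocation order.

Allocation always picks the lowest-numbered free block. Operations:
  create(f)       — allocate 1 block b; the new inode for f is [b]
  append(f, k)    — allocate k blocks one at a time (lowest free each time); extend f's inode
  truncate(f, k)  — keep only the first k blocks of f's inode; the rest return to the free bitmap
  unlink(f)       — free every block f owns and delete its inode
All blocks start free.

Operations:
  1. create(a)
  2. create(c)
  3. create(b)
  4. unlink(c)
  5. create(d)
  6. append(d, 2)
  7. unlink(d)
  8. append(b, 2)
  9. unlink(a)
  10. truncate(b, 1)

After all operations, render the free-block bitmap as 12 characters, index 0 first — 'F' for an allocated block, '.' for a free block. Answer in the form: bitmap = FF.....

bitmap = ..F.........

after create(a) → a:[0]  free=[F...........]
after create(c) → a:[0], c:[1]  free=[FF..........]
after create(b) → a:[0], b:[2], c:[1]  free=[FFF.........]
after unlink(c) → a:[0], b:[2]  free=[F.F.........]
after create(d) → a:[0], b:[2], d:[1]  free=[FFF.........]
after append(d, 2) → a:[0], b:[2], d:[1, 3, 4]  free=[FFFFF.......]
after unlink(d) → a:[0], b:[2]  free=[F.F.........]
after append(b, 2) → a:[0], b:[2, 1, 3]  free=[FFFF........]
after unlink(a) → b:[2, 1, 3]  free=[.FFF........]
after truncate(b, 1) → b:[2]  free=[..F.........]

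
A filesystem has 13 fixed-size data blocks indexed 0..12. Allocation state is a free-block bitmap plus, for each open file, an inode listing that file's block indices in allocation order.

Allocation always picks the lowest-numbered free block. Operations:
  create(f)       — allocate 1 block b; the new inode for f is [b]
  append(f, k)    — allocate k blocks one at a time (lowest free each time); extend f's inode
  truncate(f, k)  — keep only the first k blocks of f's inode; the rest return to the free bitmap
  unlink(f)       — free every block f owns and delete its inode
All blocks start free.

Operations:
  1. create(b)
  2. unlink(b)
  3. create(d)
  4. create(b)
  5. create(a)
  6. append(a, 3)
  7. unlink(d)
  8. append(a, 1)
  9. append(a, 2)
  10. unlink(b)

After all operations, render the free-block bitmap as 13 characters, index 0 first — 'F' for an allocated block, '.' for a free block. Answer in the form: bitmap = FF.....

bitmap = F.FFFFFF.....

  1. create(b)  ⇒  F............  {b→[0]}
  2. unlink(b)  ⇒  .............  {}
  3. create(d)  ⇒  F............  {d→[0]}
  4. create(b)  ⇒  FF...........  {b→[1]; d→[0]}
  5. create(a)  ⇒  FFF..........  {a→[2]; b→[1]; d→[0]}
  6. append(a, 3)  ⇒  FFFFFF.......  {a→[2, 3, 4, 5]; b→[1]; d→[0]}
  7. unlink(d)  ⇒  .FFFFF.......  {a→[2, 3, 4, 5]; b→[1]}
  8. append(a, 1)  ⇒  FFFFFF.......  {a→[2, 3, 4, 5, 0]; b→[1]}
  9. append(a, 2)  ⇒  FFFFFFFF.....  {a→[2, 3, 4, 5, 0, 6, 7]; b→[1]}
  10. unlink(b)  ⇒  F.FFFFFF.....  {a→[2, 3, 4, 5, 0, 6, 7]}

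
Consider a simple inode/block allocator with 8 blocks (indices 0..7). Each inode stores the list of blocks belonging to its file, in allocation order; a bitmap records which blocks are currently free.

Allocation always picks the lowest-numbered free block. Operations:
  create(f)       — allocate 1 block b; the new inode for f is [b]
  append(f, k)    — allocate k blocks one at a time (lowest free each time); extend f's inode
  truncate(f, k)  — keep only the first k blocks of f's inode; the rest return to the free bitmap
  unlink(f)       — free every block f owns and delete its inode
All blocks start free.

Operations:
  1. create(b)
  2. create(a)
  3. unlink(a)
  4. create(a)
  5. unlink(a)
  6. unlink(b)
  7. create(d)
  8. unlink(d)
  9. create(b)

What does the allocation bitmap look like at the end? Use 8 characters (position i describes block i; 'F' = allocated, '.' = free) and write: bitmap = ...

bitmap = F.......

  1. create(b)  ⇒  F.......  {b→[0]}
  2. create(a)  ⇒  FF......  {a→[1]; b→[0]}
  3. unlink(a)  ⇒  F.......  {b→[0]}
  4. create(a)  ⇒  FF......  {a→[1]; b→[0]}
  5. unlink(a)  ⇒  F.......  {b→[0]}
  6. unlink(b)  ⇒  ........  {}
  7. create(d)  ⇒  F.......  {d→[0]}
  8. unlink(d)  ⇒  ........  {}
  9. create(b)  ⇒  F.......  {b→[0]}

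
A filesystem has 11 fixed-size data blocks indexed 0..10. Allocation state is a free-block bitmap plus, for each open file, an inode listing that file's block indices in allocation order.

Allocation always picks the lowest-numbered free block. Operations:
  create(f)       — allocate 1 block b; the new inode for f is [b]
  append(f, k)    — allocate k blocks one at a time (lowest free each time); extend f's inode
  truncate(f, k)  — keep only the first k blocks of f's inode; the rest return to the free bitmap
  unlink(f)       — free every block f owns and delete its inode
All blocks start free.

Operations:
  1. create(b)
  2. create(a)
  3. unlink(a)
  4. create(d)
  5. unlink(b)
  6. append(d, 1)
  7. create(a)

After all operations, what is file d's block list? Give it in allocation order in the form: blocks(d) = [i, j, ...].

blocks(d) = [1, 0]

after create(b) → b:[0]  free=[F..........]
after create(a) → a:[1], b:[0]  free=[FF.........]
after unlink(a) → b:[0]  free=[F..........]
after create(d) → b:[0], d:[1]  free=[FF.........]
after unlink(b) → d:[1]  free=[.F.........]
after append(d, 1) → d:[1, 0]  free=[FF.........]
after create(a) → a:[2], d:[1, 0]  free=[FFF........]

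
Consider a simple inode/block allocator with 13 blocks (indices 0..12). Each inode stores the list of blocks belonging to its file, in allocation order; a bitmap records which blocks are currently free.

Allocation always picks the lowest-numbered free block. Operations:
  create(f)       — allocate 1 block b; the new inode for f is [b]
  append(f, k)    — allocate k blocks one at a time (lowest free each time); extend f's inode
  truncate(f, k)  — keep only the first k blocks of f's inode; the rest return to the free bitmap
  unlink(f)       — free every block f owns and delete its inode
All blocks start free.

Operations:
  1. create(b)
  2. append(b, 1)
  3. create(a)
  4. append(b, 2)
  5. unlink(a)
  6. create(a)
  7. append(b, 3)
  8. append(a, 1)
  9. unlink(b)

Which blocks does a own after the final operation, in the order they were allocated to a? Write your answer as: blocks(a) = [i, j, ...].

after create(b) → b:[0]  free=[F............]
after append(b, 1) → b:[0, 1]  free=[FF...........]
after create(a) → a:[2], b:[0, 1]  free=[FFF..........]
after append(b, 2) → a:[2], b:[0, 1, 3, 4]  free=[FFFFF........]
after unlink(a) → b:[0, 1, 3, 4]  free=[FF.FF........]
after create(a) → a:[2], b:[0, 1, 3, 4]  free=[FFFFF........]
after append(b, 3) → a:[2], b:[0, 1, 3, 4, 5, 6, 7]  free=[FFFFFFFF.....]
after append(a, 1) → a:[2, 8], b:[0, 1, 3, 4, 5, 6, 7]  free=[FFFFFFFFF....]
after unlink(b) → a:[2, 8]  free=[..F.....F....]

blocks(a) = [2, 8]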